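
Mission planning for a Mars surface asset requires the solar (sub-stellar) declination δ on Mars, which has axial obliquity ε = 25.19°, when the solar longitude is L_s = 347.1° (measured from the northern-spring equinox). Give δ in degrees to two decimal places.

δ = -5.45°

sin δ = sin ε · sin L_s = sin 25.19° × sin 347.1° = -0.095020.
δ = arcsin(-0.095020) = -5.45°.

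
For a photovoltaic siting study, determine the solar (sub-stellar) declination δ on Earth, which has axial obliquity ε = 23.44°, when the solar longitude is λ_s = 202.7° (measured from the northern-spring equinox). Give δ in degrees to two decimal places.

δ = -8.83°

sin δ = sin ε · sin λ_s = sin 23.44° × sin 202.7° = -0.153509.
δ = arcsin(-0.153509) = -8.83°.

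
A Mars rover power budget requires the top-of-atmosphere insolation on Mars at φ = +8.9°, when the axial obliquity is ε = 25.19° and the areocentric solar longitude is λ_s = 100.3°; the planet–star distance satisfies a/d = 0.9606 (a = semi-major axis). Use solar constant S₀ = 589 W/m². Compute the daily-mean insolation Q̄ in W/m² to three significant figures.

sin δ = sin 25.19° × sin 100.3° = 0.41876, so δ = +24.756°.
cos H₀ = −tan(+8.9°) tan(+24.756°) = -0.0722, H₀ = 1.6431 rad.
Bracket: H₀ sin φ sin δ + cos φ cos δ sin H₀ = 1.6431×0.15471×0.41876 + 0.98796×0.90810×0.99739 = 0.106450 + 0.894825 = 1.001275.
Inverse-square distance factor (a/d)² = 0.9606² = 0.922752.
Q̄ = (S₀/π) × 0.922752 × [bracket] = (589/π) × 0.922752 × 1.001275 = 173.2 W/m².

Q̄ ≈ 173 W/m²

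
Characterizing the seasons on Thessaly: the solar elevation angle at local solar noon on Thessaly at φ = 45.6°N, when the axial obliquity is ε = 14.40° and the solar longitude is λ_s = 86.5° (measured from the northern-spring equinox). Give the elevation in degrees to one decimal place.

Solar declination: sin δ = sin ε · sin λ_s = sin 14.40° × sin 86.5° = 0.24823, so δ = +14.373°.
At local noon the hour angle is zero, so the zenith angle equals |φ − δ| = |+45.6° − (+14.373°)| = 31.227°.
Elevation = 90° − 31.227° = 58.8°.

58.8°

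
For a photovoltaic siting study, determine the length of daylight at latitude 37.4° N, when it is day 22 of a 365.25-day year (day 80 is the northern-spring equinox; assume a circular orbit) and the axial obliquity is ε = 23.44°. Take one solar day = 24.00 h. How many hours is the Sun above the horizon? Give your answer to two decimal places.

9.90 h

Solar longitude: L_s = 360° × (22 − 80)/365.25 = -57.166°, i.e. -57.166° + 360° = 302.834°.
sin δ = sin 23.44° × sin 302.834° = -0.33424, so δ = -19.526°.
cos h₀ = −tan ϕ · tan δ = −tan(+37.4°) × tan(-19.526°) = 0.2711, so h₀ = 1.2962 rad = 74.27°.
Daylight = 2h₀/(2π) × 24.00 h = (1.2962/π) × 24.00 = 9.90 h.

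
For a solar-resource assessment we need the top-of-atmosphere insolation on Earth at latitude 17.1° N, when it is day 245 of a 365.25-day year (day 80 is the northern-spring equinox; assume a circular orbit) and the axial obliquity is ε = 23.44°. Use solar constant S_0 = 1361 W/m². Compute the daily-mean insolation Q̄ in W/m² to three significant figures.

Q̄ ≈ 435 W/m²

Solar longitude: L_s = 360° × (245 − 80)/365.25 = 162.628°.
sin δ = sin 23.44° × sin 162.628° = 0.11877, so δ = +6.821°.
cos h₀ = −tan(+17.1°) tan(+6.821°) = -0.0368, h₀ = 1.6076 rad.
Bracket: h₀ sin ϕ sin δ + cos ϕ cos δ sin h₀ = 1.6076×0.29404×0.11877 + 0.95579×0.99292×0.99932 = 0.056142 + 0.948378 = 1.004520.
Q̄ = (S_0/π) × [bracket] = (1361/π) × 1.004520 = 435.2 W/m².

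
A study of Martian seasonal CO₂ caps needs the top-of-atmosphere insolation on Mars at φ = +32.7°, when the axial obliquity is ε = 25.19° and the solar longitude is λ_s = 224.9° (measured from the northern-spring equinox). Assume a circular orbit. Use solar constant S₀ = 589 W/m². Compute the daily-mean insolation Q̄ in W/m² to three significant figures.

Q̄ ≈ 106 W/m²

Solar declination: sin δ = sin ε · sin λ_s = sin 25.19° × sin 224.9° = -0.30043, so δ = -17.484°.
cos H₀ = −tan(+32.7°) tan(-17.484°) = 0.2022, H₀ = 1.3672 rad.
Bracket: H₀ sin φ sin δ + cos φ cos δ sin H₀ = 1.3672×0.54024×-0.30043 + 0.84151×0.95380×0.97934 = -0.221902 + 0.786050 = 0.564148.
Q̄ = (S₀/π) × [bracket] = (589/π) × 0.564148 = 105.8 W/m².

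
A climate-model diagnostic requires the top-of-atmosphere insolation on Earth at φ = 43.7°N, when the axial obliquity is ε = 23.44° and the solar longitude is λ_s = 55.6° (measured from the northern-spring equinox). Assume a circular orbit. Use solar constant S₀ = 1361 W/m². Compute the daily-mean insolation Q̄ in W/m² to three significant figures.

Q̄ ≈ 467 W/m²

Solar declination: sin δ = sin ε · sin λ_s = sin 23.44° × sin 55.6° = 0.32822, so δ = +19.161°.
cos H₀ = −tan(+43.7°) tan(+19.161°) = -0.3320, H₀ = 1.9093 rad.
Bracket: H₀ sin φ sin δ + cos φ cos δ sin H₀ = 1.9093×0.69088×0.32822 + 0.72297×0.94460×0.94326 = 0.432954 + 0.644169 = 1.077123.
Q̄ = (S₀/π) × [bracket] = (1361/π) × 1.077123 = 466.6 W/m².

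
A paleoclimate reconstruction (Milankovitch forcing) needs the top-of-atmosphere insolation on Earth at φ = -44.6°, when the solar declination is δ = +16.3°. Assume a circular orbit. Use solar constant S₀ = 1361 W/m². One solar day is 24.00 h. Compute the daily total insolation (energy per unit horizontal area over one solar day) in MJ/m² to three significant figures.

cos H₀ = −tan(-44.6°) tan(+16.300°) = 0.2884, H₀ = 1.2783 rad.
Bracket: H₀ sin φ sin δ + cos φ cos δ sin H₀ = 1.2783×-0.70215×0.28067 + 0.71203×0.95981×0.95752 = -0.251918 + 0.654382 = 0.402464.
Q̄ = (S₀/π) × [bracket] = (1361/π) × 0.402464 = 174.36 W/m².
Daily total = Q̄ × 24.00 h × 3600 s/h = 174.36 × 24.00 × 3600 / 10⁶ = 15.06 MJ/m².

15.1 MJ/m²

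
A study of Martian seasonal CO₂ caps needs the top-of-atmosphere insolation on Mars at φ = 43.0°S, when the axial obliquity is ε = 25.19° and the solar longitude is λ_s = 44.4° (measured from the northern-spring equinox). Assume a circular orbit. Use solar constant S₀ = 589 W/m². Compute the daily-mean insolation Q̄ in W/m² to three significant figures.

Q̄ ≈ 76.7 W/m²

Solar declination: sin δ = sin ε · sin λ_s = sin 25.19° × sin 44.4° = 0.29779, so δ = +17.325°.
cos H₀ = −tan(-43.0°) tan(+17.325°) = 0.2909, H₀ = 1.2756 rad.
Bracket: H₀ sin φ sin δ + cos φ cos δ sin H₀ = 1.2756×-0.68200×0.29779 + 0.73135×0.95463×0.95676 = -0.259065 + 0.667980 = 0.408915.
Q̄ = (S₀/π) × [bracket] = (589/π) × 0.408915 = 76.67 W/m².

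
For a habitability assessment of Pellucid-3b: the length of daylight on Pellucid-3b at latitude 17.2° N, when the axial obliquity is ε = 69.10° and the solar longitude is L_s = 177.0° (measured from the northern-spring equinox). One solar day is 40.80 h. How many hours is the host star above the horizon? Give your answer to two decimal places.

20.60 h

Solar declination: sin δ = sin ε · sin L_s = sin 69.10° × sin 177.0° = 0.04889, so δ = +2.802°.
cos h₀ = −tan ϕ · tan δ = −tan(+17.2°) × tan(+2.802°) = -0.0152, so h₀ = 1.5859 rad = 90.87°.
Daylight = 2h₀/(2π) × 40.80 h = (1.5859/π) × 40.80 = 20.60 h.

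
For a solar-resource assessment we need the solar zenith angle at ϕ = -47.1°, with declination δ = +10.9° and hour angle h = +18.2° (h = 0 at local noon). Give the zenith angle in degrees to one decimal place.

cos θ_z = sin ϕ sin δ + cos ϕ cos δ cos h = -0.138521 + 0.634999 = 0.496478.
θ_z = arccos(0.496478) = 60.2°.

θ_z = 60.2°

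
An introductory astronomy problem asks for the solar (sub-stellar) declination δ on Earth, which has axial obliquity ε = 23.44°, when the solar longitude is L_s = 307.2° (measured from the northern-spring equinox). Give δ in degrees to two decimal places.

δ = -18.47°

sin δ = sin ε · sin L_s = sin 23.44° × sin 307.2° = -0.316850.
δ = arcsin(-0.316850) = -18.47°.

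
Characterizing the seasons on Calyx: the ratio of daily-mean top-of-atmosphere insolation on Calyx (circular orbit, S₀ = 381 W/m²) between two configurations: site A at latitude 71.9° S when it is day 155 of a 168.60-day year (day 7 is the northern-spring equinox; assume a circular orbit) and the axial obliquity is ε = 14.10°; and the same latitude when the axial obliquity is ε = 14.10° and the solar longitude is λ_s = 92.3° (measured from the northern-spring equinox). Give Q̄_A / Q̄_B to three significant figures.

— Configuration A (φ=-71.9°):
Solar longitude: λ_s = 360° × (155 − 7)/168.60 = 316.014°.
sin δ = sin 14.10° × sin 316.014° = -0.16919, so δ = -9.740°.
cos H₀ = −tan(-71.9°) tan(-9.740°) = -0.5252, H₀ = 2.1237 rad.
Bracket: H₀ sin φ sin δ + cos φ cos δ sin H₀ = 2.1237×-0.95052×-0.16919 + 0.31068×0.98558×0.85098 = 0.341530 + 0.260570 = 0.602100.
Q̄ = (S₀/π) × [bracket] = (381/π) × 0.602100 = 73.020 W/m².
— Configuration B (φ=-71.9°):
Solar declination: sin δ = sin ε · sin λ_s = sin 14.10° × sin 92.3° = 0.24342, so δ = +14.088°.
cos H₀ = −tan(-71.9°) tan(+14.088°) = 0.7678, H₀ = 0.6953 rad.
Bracket: H₀ sin φ sin δ + cos φ cos δ sin H₀ = 0.6953×-0.95052×0.24342 + 0.31068×0.96992×0.64065 = -0.160875 + 0.193050 = 0.032175.
Q̄ = (S₀/π) × [bracket] = (381/π) × 0.032175 = 3.9021 W/m².
Ratio Q̄_A / Q̄_B = 73.020 / 3.9021 = 18.71.

Q̄_A / Q̄_B ≈ 18.7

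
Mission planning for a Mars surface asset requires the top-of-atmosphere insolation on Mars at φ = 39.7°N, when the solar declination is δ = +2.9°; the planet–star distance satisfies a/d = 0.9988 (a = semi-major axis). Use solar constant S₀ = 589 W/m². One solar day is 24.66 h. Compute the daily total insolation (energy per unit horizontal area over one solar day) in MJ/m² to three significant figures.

13.6 MJ/m²

cos H₀ = −tan(+39.7°) tan(+2.900°) = -0.0421, H₀ = 1.6129 rad.
Bracket: H₀ sin φ sin δ + cos φ cos δ sin H₀ = 1.6129×0.63877×0.05059 + 0.76940×0.99872×0.99912 = 0.052121 + 0.767739 = 0.819860.
Inverse-square distance factor (a/d)² = 0.9988² = 0.997601.
Q̄ = (S₀/π) × 0.997601 × [bracket] = (589/π) × 0.997601 × 0.819860 = 153.34 W/m².
Daily total = Q̄ × 24.66 h × 3600 s/h = 153.34 × 24.66 × 3600 / 10⁶ = 13.61 MJ/m².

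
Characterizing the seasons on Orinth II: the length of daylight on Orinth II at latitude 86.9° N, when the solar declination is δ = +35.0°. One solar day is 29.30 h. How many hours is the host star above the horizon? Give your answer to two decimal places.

29.30 h

Sunrise equation: cos h₀ = −tan ϕ · tan δ = -12.9290 ≤ −1, so the host star never sets (polar day) and h₀ = π.
Daylight = 2h₀/(2π) × 29.30 h = (3.1416/π) × 29.30 = 29.30 h.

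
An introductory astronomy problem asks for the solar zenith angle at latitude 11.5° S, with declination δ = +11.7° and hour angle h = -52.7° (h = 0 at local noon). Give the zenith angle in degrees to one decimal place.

cos θ_z = sin ϕ sin δ + cos ϕ cos δ cos h = -0.040429 + 0.581485 = 0.541056.
θ_z = arccos(0.541056) = 57.2°.

θ_z = 57.2°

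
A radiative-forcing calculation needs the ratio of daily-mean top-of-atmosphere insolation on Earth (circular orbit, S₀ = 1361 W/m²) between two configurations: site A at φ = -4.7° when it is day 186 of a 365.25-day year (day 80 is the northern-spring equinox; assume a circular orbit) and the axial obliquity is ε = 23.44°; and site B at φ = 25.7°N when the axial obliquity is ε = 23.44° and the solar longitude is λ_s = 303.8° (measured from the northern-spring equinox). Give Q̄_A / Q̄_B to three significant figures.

— Configuration A (φ=-4.7°):
Solar longitude: λ_s = 360° × (186 − 80)/365.25 = 104.476°.
sin δ = sin 23.44° × sin 104.476° = 0.38516, so δ = +22.654°.
cos H₀ = −tan(-4.7°) tan(+22.654°) = 0.0343, H₀ = 1.5365 rad.
Bracket: H₀ sin φ sin δ + cos φ cos δ sin H₀ = 1.5365×-0.08194×0.38516 + 0.99664×0.92285×0.99941 = -0.048492 + 0.919207 = 0.870715.
Q̄ = (S₀/π) × [bracket] = (1361/π) × 0.870715 = 377.21 W/m².
— Configuration B (φ=+25.7°):
Solar declination: sin δ = sin ε · sin λ_s = sin 23.44° × sin 303.8° = -0.33056, so δ = -19.303°.
cos H₀ = −tan(+25.7°) tan(-19.303°) = 0.1686, H₀ = 1.4014 rad.
Bracket: H₀ sin φ sin δ + cos φ cos δ sin H₀ = 1.4014×0.43366×-0.33056 + 0.90108×0.94379×0.98569 = -0.200892 + 0.838261 = 0.637369.
Q̄ = (S₀/π) × [bracket] = (1361/π) × 0.637369 = 276.12 W/m².
Ratio Q̄_A / Q̄_B = 377.21 / 276.12 = 1.366.

Q̄_A / Q̄_B ≈ 1.37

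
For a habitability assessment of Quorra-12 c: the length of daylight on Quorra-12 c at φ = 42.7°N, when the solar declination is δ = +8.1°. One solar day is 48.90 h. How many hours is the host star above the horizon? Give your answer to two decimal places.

26.50 h

cos H₀ = −tan φ · tan δ = −tan(+42.7°) × tan(+8.100°) = -0.1313, so H₀ = 1.7025 rad = 97.55°.
Daylight = 2H₀/(2π) × 48.90 h = (1.7025/π) × 48.90 = 26.50 h.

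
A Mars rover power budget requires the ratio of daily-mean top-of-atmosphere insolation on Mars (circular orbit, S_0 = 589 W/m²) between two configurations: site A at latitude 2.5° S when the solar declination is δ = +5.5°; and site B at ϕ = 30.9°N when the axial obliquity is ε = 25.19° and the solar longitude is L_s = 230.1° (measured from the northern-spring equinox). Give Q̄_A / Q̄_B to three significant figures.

— Configuration A (ϕ=-2.5°):
cos h₀ = −tan(-2.5°) tan(+5.500°) = 0.0042, h₀ = 1.5666 rad.
Bracket: h₀ sin ϕ sin δ + cos ϕ cos δ sin h₀ = 1.5666×-0.04362×0.09585 + 0.99905×0.99540×0.99999 = -0.006550 + 0.994444 = 0.987894.
Q̄ = (S_0/π) × [bracket] = (589/π) × 0.987894 = 185.21 W/m².
— Configuration B (ϕ=+30.9°):
Solar declination: sin δ = sin ε · sin L_s = sin 25.19° × sin 230.1° = -0.32652, so δ = -19.058°.
cos h₀ = −tan(+30.9°) tan(-19.058°) = 0.2068, h₀ = 1.3625 rad.
Bracket: h₀ sin ϕ sin δ + cos ϕ cos δ sin h₀ = 1.3625×0.51354×-0.32652 + 0.85806×0.94519×0.97839 = -0.228465 + 0.793503 = 0.565038.
Q̄ = (S_0/π) × [bracket] = (589/π) × 0.565038 = 105.94 W/m².
Ratio Q̄_A / Q̄_B = 185.21 / 105.94 = 1.748.

Q̄_A / Q̄_B ≈ 1.75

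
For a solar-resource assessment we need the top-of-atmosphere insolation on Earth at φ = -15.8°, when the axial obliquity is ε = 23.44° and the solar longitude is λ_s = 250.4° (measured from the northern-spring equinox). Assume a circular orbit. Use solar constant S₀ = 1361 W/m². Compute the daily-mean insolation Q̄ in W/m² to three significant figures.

Solar declination: sin δ = sin ε · sin λ_s = sin 23.44° × sin 250.4° = -0.37474, so δ = -22.008°.
cos H₀ = −tan(-15.8°) tan(-22.008°) = -0.1144, H₀ = 1.6854 rad.
Bracket: H₀ sin φ sin δ + cos φ cos δ sin H₀ = 1.6854×-0.27228×-0.37474 + 0.96222×0.92713×0.99344 = 0.171968 + 0.886251 = 1.058219.
Q̄ = (S₀/π) × [bracket] = (1361/π) × 1.058219 = 458.4 W/m².

Q̄ ≈ 458 W/m²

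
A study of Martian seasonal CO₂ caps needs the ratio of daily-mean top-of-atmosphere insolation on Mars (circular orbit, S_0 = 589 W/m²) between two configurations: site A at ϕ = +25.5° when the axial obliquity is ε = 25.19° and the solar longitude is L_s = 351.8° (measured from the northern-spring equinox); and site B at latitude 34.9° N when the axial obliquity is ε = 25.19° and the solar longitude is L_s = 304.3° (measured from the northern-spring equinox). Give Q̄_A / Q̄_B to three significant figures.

— Configuration A (ϕ=+25.5°):
Solar declination: sin δ = sin ε · sin L_s = sin 25.19° × sin 351.8° = -0.06071, so δ = -3.480°.
cos h₀ = −tan(+25.5°) tan(-3.480°) = 0.0290, h₀ = 1.5418 rad.
Bracket: h₀ sin ϕ sin δ + cos ϕ cos δ sin h₀ = 1.5418×0.43051×-0.06071 + 0.90259×0.99816×0.99958 = -0.040297 + 0.900551 = 0.860254.
Q̄ = (S_0/π) × [bracket] = (589/π) × 0.860254 = 161.28 W/m².
— Configuration B (ϕ=+34.9°):
Solar declination: sin δ = sin ε · sin L_s = sin 25.19° × sin 304.3° = -0.35161, so δ = -20.586°.
cos h₀ = −tan(+34.9°) tan(-20.586°) = 0.2620, h₀ = 1.3057 rad.
Bracket: h₀ sin ϕ sin δ + cos ϕ cos δ sin h₀ = 1.3057×0.57215×-0.35161 + 0.82015×0.93615×0.96506 = -0.262672 + 0.740957 = 0.478285.
Q̄ = (S_0/π) × [bracket] = (589/π) × 0.478285 = 89.671 W/m².
Ratio Q̄_A / Q̄_B = 161.28 / 89.671 = 1.799.

Q̄_A / Q̄_B ≈ 1.80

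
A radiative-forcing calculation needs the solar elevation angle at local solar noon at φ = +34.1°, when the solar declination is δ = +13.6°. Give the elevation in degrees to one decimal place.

69.5°

At local noon the hour angle is zero, so the zenith angle equals |φ − δ| = |+34.1° − (+13.600°)| = 20.500°.
Elevation = 90° − 20.500° = 69.5°.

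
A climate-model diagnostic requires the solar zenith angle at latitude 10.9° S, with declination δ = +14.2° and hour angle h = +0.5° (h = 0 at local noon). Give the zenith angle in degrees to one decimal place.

θ_z = 25.1°

cos θ_z = sin ϕ sin δ + cos ϕ cos δ cos h = -0.046387 + 0.951919 = 0.905532.
θ_z = arccos(0.905532) = 25.1°.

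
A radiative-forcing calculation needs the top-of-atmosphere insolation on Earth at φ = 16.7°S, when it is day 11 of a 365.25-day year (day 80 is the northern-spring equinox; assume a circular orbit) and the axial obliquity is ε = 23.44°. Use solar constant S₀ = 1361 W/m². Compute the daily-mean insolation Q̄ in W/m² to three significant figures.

Solar longitude: λ_s = 360° × (11 − 80)/365.25 = -68.008°, i.e. -68.008° + 360° = 291.992°.
sin δ = sin 23.44° × sin 291.992° = -0.36884, so δ = -21.644°.
cos H₀ = −tan(-16.7°) tan(-21.644°) = -0.1191, H₀ = 1.6901 rad.
Bracket: H₀ sin φ sin δ + cos φ cos δ sin H₀ = 1.6901×-0.28736×-0.36884 + 0.95782×0.92949×0.99289 = 0.179133 + 0.883954 = 1.063087.
Q̄ = (S₀/π) × [bracket] = (1361/π) × 1.063087 = 460.6 W/m².

Q̄ ≈ 461 W/m²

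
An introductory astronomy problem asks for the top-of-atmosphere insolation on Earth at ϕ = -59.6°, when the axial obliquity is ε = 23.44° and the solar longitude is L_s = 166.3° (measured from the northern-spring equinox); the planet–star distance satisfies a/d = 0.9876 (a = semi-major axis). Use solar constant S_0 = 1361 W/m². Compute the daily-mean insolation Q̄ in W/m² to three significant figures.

Solar declination: sin δ = sin ε · sin L_s = sin 23.44° × sin 166.3° = 0.09421, so δ = +5.406°.
cos h₀ = −tan(-59.6°) tan(+5.406°) = 0.1613, h₀ = 1.4088 rad.
Bracket: h₀ sin ϕ sin δ + cos ϕ cos δ sin h₀ = 1.4088×-0.86251×0.09421 + 0.50603×0.99555×0.98691 = -0.114475 + 0.497184 = 0.382709.
Inverse-square distance factor (a/d)² = 0.9876² = 0.975354.
Q̄ = (S_0/π) × 0.975354 × [bracket] = (1361/π) × 0.975354 × 0.382709 = 161.7 W/m².

Q̄ ≈ 162 W/m²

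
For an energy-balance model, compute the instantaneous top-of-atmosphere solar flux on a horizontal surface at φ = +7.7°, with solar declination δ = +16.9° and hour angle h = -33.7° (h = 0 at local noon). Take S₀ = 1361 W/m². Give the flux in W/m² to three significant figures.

1.13e+03 W/m²

cos θ_z = sin φ sin δ + cos φ cos δ cos h = 0.038950 + 0.788847 = 0.827797.
Flux = S₀ · cos θ_z = 1361 × 0.827797 = 1127 W/m².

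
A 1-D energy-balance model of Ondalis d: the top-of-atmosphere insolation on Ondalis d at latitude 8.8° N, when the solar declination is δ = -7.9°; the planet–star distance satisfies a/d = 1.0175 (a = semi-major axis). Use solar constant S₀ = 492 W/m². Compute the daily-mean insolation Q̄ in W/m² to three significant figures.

cos H₀ = −tan(+8.8°) tan(-7.900°) = 0.0215, H₀ = 1.5493 rad.
Bracket: H₀ sin φ sin δ + cos φ cos δ sin H₀ = 1.5493×0.15299×-0.13744 + 0.98823×0.99051×0.99977 = -0.032577 + 0.978627 = 0.946050.
Inverse-square distance factor (a/d)² = 1.0175² = 1.035306.
Q̄ = (S₀/π) × 1.035306 × [bracket] = (492/π) × 1.035306 × 0.946050 = 153.4 W/m².

Q̄ ≈ 153 W/m²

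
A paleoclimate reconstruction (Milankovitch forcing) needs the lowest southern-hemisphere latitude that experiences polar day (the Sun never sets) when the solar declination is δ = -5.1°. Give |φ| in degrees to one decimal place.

Polar day requires cos H₀ = −tan φ tan δ ≤ −1, i.e. tan φ tan δ ≥ 1.
The boundary is |tan φ| · |tan δ| = 1, so |φ| = 90° − |δ| = 90° − 5.1° = 84.9° in the southern hemisphere.

|φ| = 84.9°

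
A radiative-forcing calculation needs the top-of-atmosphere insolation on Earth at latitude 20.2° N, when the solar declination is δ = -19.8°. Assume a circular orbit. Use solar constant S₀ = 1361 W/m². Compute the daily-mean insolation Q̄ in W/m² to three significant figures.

cos H₀ = −tan(+20.2°) tan(-19.800°) = 0.1325, H₀ = 1.4379 rad.
Bracket: H₀ sin φ sin δ + cos φ cos δ sin H₀ = 1.4379×0.34530×-0.33874 + 0.93849×0.94088×0.99119 = -0.168187 + 0.875227 = 0.707040.
Q̄ = (S₀/π) × [bracket] = (1361/π) × 0.707040 = 306.3 W/m².

Q̄ ≈ 306 W/m²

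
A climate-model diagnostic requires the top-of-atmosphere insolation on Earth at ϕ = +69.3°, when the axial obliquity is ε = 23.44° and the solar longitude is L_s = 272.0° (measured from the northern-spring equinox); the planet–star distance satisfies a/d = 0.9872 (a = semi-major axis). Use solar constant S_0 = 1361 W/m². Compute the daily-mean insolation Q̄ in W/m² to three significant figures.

Q̄ ≈ 0.00 W/m²

Solar declination: sin δ = sin ε · sin L_s = sin 23.44° × sin 272.0° = -0.39755, so δ = -23.425°.
cos h₀ = −tan(+69.3°) tan(-23.425°) = 1.1466 ≥ 1 ⇒ polar night, h₀ = 0 and Q̄ = 0.
Inverse-square distance factor (a/d)² = 0.9872² = 0.974564.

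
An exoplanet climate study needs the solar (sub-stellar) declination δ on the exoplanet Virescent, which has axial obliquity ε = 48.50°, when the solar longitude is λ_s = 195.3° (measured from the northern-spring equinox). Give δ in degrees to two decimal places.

sin δ = sin ε · sin λ_s = sin 48.50° × sin 195.3° = -0.197629.
δ = arcsin(-0.197629) = -11.40°.

δ = -11.40°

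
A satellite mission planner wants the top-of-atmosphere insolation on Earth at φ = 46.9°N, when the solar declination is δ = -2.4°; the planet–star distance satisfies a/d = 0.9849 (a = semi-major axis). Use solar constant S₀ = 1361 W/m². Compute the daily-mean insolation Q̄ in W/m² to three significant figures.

Q̄ ≈ 267 W/m²

cos H₀ = −tan(+46.9°) tan(-2.400°) = 0.0448, H₀ = 1.5260 rad.
Bracket: H₀ sin φ sin δ + cos φ cos δ sin H₀ = 1.5260×0.73016×-0.04188 + 0.68327×0.99912×0.99900 = -0.046664 + 0.681986 = 0.635322.
Inverse-square distance factor (a/d)² = 0.9849² = 0.970028.
Q̄ = (S₀/π) × 0.970028 × [bracket] = (1361/π) × 0.970028 × 0.635322 = 267.0 W/m².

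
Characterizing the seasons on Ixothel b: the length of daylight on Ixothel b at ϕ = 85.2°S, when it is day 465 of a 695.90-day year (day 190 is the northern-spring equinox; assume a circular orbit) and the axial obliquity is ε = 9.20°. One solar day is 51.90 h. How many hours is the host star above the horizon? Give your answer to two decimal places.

0.00 h

Solar longitude: L_s = 360° × (465 − 190)/695.90 = 142.262°.
sin δ = sin 9.20° × sin 142.262° = 0.09786, so δ = +5.616°.
cos h₀ = −tan ϕ · tan δ = 1.1710 ≥ 1, so the host star never rises (polar night) and h₀ = 0.
Daylight = 2h₀/(2π) × 51.90 h = (0.0000/π) × 51.90 = 0.00 h.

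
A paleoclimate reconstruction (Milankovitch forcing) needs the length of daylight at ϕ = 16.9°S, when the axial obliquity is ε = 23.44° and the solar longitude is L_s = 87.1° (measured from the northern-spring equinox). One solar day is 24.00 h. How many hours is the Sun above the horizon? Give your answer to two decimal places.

10.99 h

Solar declination: sin δ = sin ε · sin L_s = sin 23.44° × sin 87.1° = 0.39728, so δ = +23.408°.
cos h₀ = −tan ϕ · tan δ = −tan(-16.9°) × tan(+23.408°) = 0.1315, so h₀ = 1.4389 rad = 82.44°.
Daylight = 2h₀/(2π) × 24.00 h = (1.4389/π) × 24.00 = 10.99 h.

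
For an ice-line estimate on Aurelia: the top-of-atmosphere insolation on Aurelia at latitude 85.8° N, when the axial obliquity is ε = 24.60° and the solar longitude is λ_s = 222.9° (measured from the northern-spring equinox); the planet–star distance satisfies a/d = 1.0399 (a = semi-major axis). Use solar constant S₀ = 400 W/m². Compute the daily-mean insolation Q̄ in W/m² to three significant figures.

Solar declination: sin δ = sin ε · sin λ_s = sin 24.60° × sin 222.9° = -0.28337, so δ = -16.462°.
cos H₀ = −tan(+85.8°) tan(-16.462°) = 4.0237 ≥ 1 ⇒ polar night, H₀ = 0 and Q̄ = 0.
Inverse-square distance factor (a/d)² = 1.0399² = 1.081392.

Q̄ ≈ 0.00 W/m²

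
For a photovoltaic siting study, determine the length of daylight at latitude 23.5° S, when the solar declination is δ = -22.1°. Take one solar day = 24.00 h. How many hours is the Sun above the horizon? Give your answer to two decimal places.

cos h₀ = −tan ϕ · tan δ = −tan(-23.5°) × tan(-22.100°) = -0.1766, so h₀ = 1.7483 rad = 100.17°.
Daylight = 2h₀/(2π) × 24.00 h = (1.7483/π) × 24.00 = 13.36 h.

13.36 h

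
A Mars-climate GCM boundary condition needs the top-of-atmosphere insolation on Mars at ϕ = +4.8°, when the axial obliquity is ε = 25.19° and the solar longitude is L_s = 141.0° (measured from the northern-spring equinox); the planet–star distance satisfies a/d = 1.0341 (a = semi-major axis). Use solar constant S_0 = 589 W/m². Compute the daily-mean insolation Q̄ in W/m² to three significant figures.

Q̄ ≈ 200 W/m²

Solar declination: sin δ = sin ε · sin L_s = sin 25.19° × sin 141.0° = 0.26785, so δ = +15.537°.
cos h₀ = −tan(+4.8°) tan(+15.537°) = -0.0233, h₀ = 1.5941 rad.
Bracket: h₀ sin ϕ sin δ + cos ϕ cos δ sin h₀ = 1.5941×0.08368×0.26785 + 0.99649×0.96346×0.99973 = 0.035730 + 0.959819 = 0.995549.
Inverse-square distance factor (a/d)² = 1.0341² = 1.069363.
Q̄ = (S_0/π) × 1.069363 × [bracket] = (589/π) × 1.069363 × 0.995549 = 199.6 W/m².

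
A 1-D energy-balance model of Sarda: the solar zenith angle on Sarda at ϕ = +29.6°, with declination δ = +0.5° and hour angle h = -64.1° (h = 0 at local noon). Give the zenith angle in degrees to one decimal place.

θ_z = 67.4°

cos θ_z = sin ϕ sin δ + cos ϕ cos δ cos h = 0.004310 + 0.379782 = 0.384092.
θ_z = arccos(0.384092) = 67.4°.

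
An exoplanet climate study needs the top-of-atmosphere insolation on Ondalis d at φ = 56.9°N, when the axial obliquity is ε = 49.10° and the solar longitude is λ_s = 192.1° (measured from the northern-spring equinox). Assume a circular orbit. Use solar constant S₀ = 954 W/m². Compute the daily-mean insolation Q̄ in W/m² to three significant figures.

Q̄ ≈ 105 W/m²

Solar declination: sin δ = sin ε · sin λ_s = sin 49.10° × sin 192.1° = -0.15844, so δ = -9.116°.
cos H₀ = −tan(+56.9°) tan(-9.116°) = 0.2462, H₀ = 1.3221 rad.
Bracket: H₀ sin φ sin δ + cos φ cos δ sin H₀ = 1.3221×0.83772×-0.15844 + 0.54610×0.98737×0.96923 = -0.175480 + 0.522611 = 0.347131.
Q̄ = (S₀/π) × [bracket] = (954/π) × 0.347131 = 105.4 W/m².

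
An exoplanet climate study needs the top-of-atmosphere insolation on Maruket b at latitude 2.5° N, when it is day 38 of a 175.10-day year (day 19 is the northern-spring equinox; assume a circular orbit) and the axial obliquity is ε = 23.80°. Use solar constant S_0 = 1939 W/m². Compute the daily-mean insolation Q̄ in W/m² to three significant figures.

Q̄ ≈ 607 W/m²

Solar longitude: L_s = 360° × (38 − 19)/175.10 = 39.063°.
sin δ = sin 23.80° × sin 39.063° = 0.25431, so δ = +14.732°.
cos h₀ = −tan(+2.5°) tan(+14.732°) = -0.0115, h₀ = 1.5823 rad.
Bracket: h₀ sin ϕ sin δ + cos ϕ cos δ sin h₀ = 1.5823×0.04362×0.25431 + 0.99905×0.96712×0.99993 = 0.017552 + 0.966134 = 0.983686.
Q̄ = (S_0/π) × [bracket] = (1939/π) × 0.983686 = 607.1 W/m².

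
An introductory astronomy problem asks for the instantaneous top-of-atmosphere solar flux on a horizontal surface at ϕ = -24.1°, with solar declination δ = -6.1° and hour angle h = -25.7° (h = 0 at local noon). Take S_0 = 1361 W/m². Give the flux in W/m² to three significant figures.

cos θ_z = sin ϕ sin δ + cos ϕ cos δ cos h = 0.043391 + 0.817877 = 0.861268.
Flux = S_0 · cos θ_z = 1361 × 0.861268 = 1172 W/m².

1.17e+03 W/m²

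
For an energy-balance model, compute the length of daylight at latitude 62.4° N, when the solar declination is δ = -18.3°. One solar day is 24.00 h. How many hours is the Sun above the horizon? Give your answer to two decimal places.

cos h₀ = −tan ϕ · tan δ = −tan(+62.4°) × tan(-18.300°) = 0.6326, so h₀ = 0.8859 rad = 50.76°.
Daylight = 2h₀/(2π) × 24.00 h = (0.8859/π) × 24.00 = 6.77 h.

6.77 h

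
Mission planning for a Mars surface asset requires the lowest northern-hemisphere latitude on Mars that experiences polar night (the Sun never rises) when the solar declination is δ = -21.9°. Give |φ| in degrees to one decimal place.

Polar night requires cos H₀ = −tan φ tan δ ≥ 1, i.e. tan φ tan δ ≤ −1.
The boundary is |tan φ| · |tan δ| = 1, so |φ| = 90° − |δ| = 90° − 21.9° = 68.1° in the northern hemisphere.

|φ| = 68.1°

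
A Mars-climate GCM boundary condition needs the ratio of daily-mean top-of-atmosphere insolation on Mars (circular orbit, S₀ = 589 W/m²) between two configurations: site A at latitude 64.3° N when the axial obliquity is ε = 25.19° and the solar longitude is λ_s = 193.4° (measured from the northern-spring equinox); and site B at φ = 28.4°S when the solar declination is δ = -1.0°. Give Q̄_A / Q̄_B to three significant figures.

— Configuration A (φ=+64.3°):
Solar declination: sin δ = sin ε · sin λ_s = sin 25.19° × sin 193.4° = -0.09864, so δ = -5.661°.
cos H₀ = −tan(+64.3°) tan(-5.661°) = 0.2060, H₀ = 1.3634 rad.
Bracket: H₀ sin φ sin δ + cos φ cos δ sin H₀ = 1.3634×0.90108×-0.09864 + 0.43366×0.99512×0.97856 = -0.121182 + 0.422291 = 0.301109.
Q̄ = (S₀/π) × [bracket] = (589/π) × 0.301109 = 56.453 W/m².
— Configuration B (φ=-28.4°):
cos H₀ = −tan(-28.4°) tan(-1.000°) = -0.0094, H₀ = 1.5802 rad.
Bracket: H₀ sin φ sin δ + cos φ cos δ sin H₀ = 1.5802×-0.47562×-0.01745 + 0.87965×0.99985×0.99996 = 0.013115 + 0.879483 = 0.892598.
Q̄ = (S₀/π) × [bracket] = (589/π) × 0.892598 = 167.35 W/m².
Ratio Q̄_A / Q̄_B = 56.453 / 167.35 = 0.3373.

Q̄_A / Q̄_B ≈ 0.337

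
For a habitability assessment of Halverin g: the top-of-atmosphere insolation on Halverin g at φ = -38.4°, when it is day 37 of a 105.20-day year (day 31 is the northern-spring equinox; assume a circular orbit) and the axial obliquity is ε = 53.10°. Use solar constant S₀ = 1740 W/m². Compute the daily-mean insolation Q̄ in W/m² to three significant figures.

Q̄ ≈ 276 W/m²

Solar longitude: λ_s = 360° × (37 − 31)/105.20 = 20.532°.
sin δ = sin 53.10° × sin 20.532° = 0.28048, so δ = +16.289°.
cos H₀ = −tan(-38.4°) tan(+16.289°) = 0.2316, H₀ = 1.3371 rad.
Bracket: H₀ sin φ sin δ + cos φ cos δ sin H₀ = 1.3371×-0.62115×0.28048 + 0.78369×0.95986×0.97281 = -0.232950 + 0.731779 = 0.498829.
Q̄ = (S₀/π) × [bracket] = (1740/π) × 0.498829 = 276.3 W/m².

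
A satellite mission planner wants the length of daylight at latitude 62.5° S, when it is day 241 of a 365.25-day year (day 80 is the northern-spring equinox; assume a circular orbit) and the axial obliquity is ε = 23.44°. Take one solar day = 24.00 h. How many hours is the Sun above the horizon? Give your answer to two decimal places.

Solar longitude: λ_s = 360° × (241 − 80)/365.25 = 158.686°.
sin δ = sin 23.44° × sin 158.686° = 0.14459, so δ = +8.313°.
cos H₀ = −tan φ · tan δ = −tan(-62.5°) × tan(+8.313°) = 0.2807, so H₀ = 1.2863 rad = 73.70°.
Daylight = 2H₀/(2π) × 24.00 h = (1.2863/π) × 24.00 = 9.83 h.

9.83 h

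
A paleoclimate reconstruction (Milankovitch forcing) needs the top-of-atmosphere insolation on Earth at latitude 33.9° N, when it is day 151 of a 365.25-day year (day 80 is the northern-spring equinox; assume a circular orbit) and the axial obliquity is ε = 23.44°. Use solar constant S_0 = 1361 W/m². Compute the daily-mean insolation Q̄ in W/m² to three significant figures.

Solar longitude: L_s = 360° × (151 − 80)/365.25 = 69.979°.
sin δ = sin 23.44° × sin 69.979° = 0.37375, so δ = +21.947°.
cos h₀ = −tan(+33.9°) tan(+21.947°) = -0.2708, h₀ = 1.8450 rad.
Bracket: h₀ sin ϕ sin δ + cos ϕ cos δ sin h₀ = 1.8450×0.55775×0.37375 + 0.83001×0.92753×0.96264 = 0.384607 + 0.741097 = 1.125704.
Q̄ = (S_0/π) × [bracket] = (1361/π) × 1.125704 = 487.7 W/m².

Q̄ ≈ 488 W/m²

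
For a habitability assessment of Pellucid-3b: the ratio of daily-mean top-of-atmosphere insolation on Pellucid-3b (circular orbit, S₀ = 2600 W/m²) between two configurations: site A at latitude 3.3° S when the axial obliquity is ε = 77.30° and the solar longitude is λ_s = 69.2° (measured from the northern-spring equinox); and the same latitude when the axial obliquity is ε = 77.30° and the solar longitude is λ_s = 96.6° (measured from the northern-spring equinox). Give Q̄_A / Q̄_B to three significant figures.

— Configuration A (φ=-3.3°):
Solar declination: sin δ = sin ε · sin λ_s = sin 77.30° × sin 69.2° = 0.91195, so δ = +65.777°.
cos H₀ = −tan(-3.3°) tan(+65.777°) = 0.1282, H₀ = 1.4423 rad.
Bracket: H₀ sin φ sin δ + cos φ cos δ sin H₀ = 1.4423×-0.05756×0.91195 + 0.99834×0.41029×0.99175 = -0.075709 + 0.406230 = 0.330521.
Q̄ = (S₀/π) × [bracket] = (2600/π) × 0.330521 = 273.54 W/m².
— Configuration B (φ=-3.3°):
Solar declination: sin δ = sin ε · sin λ_s = sin 77.30° × sin 96.6° = 0.96907, so δ = +75.712°.
cos H₀ = −tan(-3.3°) tan(+75.712°) = 0.2264, H₀ = 1.3424 rad.
Bracket: H₀ sin φ sin δ + cos φ cos δ sin H₀ = 1.3424×-0.05756×0.96907 + 0.99834×0.24679×0.97403 = -0.074879 + 0.239982 = 0.165103.
Q̄ = (S₀/π) × [bracket] = (2600/π) × 0.165103 = 136.64 W/m².
Ratio Q̄_A / Q̄_B = 273.54 / 136.64 = 2.002.

Q̄_A / Q̄_B ≈ 2.00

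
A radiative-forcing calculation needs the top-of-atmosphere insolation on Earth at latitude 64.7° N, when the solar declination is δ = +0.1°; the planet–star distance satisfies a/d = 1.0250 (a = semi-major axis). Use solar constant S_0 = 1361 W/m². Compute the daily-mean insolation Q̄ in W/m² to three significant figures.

Q̄ ≈ 196 W/m²

cos h₀ = −tan(+64.7°) tan(+0.100°) = -0.0037, h₀ = 1.5745 rad.
Bracket: h₀ sin ϕ sin δ + cos ϕ cos δ sin h₀ = 1.5745×0.90408×0.00175 + 0.42736×1.00000×0.99999 = 0.002491 + 0.427356 = 0.429847.
Inverse-square distance factor (a/d)² = 1.0250² = 1.050625.
Q̄ = (S_0/π) × 1.050625 × [bracket] = (1361/π) × 1.050625 × 0.429847 = 195.6 W/m².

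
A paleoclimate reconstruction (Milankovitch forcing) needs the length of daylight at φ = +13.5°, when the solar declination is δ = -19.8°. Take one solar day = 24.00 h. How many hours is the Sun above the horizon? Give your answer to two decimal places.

cos H₀ = −tan φ · tan δ = −tan(+13.5°) × tan(-19.800°) = 0.0864, so H₀ = 1.4843 rad = 85.04°.
Daylight = 2H₀/(2π) × 24.00 h = (1.4843/π) × 24.00 = 11.34 h.

11.34 h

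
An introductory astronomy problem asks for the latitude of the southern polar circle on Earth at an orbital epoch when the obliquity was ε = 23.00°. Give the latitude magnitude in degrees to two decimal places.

67.00°

The polar circle is the lowest latitude that experiences at least one full rotation of continuous darkness at the northern-summer solstice; it lies at |ϕ| = 90° − ε = 90° − 23.00° = 67.00°.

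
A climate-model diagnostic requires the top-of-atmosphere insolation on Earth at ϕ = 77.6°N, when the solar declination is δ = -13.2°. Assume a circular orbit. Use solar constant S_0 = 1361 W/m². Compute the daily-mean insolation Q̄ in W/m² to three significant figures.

Q̄ ≈ 0.00 W/m²

cos h₀ = −tan(+77.6°) tan(-13.200°) = 1.0668 ≥ 1 ⇒ polar night, h₀ = 0 and Q̄ = 0.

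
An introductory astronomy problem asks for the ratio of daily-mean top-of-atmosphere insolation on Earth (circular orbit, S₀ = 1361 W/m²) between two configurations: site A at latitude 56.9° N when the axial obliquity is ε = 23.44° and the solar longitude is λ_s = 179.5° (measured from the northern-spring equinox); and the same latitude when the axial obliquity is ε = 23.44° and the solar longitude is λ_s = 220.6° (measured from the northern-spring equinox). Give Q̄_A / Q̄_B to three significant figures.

— Configuration A (φ=+56.9°):
Solar declination: sin δ = sin ε · sin λ_s = sin 23.44° × sin 179.5° = 0.00347, so δ = +0.199°.
cos H₀ = −tan(+56.9°) tan(+0.199°) = -0.0053, H₀ = 1.5761 rad.
Bracket: H₀ sin φ sin δ + cos φ cos δ sin H₀ = 1.5761×0.83772×0.00347 + 0.54610×0.99999×0.99999 = 0.004582 + 0.546089 = 0.550671.
Q̄ = (S₀/π) × [bracket] = (1361/π) × 0.550671 = 238.56 W/m².
— Configuration B (φ=+56.9°):
Solar declination: sin δ = sin ε · sin λ_s = sin 23.44° × sin 220.6° = -0.25887, so δ = -15.003°.
cos H₀ = −tan(+56.9°) tan(-15.003°) = 0.4111, H₀ = 1.1471 rad.
Bracket: H₀ sin φ sin δ + cos φ cos δ sin H₀ = 1.1471×0.83772×-0.25887 + 0.54610×0.96591×0.91158 = -0.248761 + 0.480843 = 0.232082.
Q̄ = (S₀/π) × [bracket] = (1361/π) × 0.232082 = 100.54 W/m².
Ratio Q̄_A / Q̄_B = 238.56 / 100.54 = 2.373.

Q̄_A / Q̄_B ≈ 2.37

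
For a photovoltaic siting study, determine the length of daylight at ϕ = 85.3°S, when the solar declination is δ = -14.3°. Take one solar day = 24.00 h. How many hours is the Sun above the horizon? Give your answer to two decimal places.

24.00 h

Sunrise equation: cos h₀ = −tan ϕ · tan δ = -3.1004 ≤ −1, so the Sun never sets (polar day) and h₀ = π.
Daylight = 2h₀/(2π) × 24.00 h = (3.1416/π) × 24.00 = 24.00 h.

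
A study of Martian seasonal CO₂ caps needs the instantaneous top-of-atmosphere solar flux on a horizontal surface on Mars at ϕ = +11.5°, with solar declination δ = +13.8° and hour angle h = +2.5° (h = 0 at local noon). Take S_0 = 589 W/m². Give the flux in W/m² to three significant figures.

cos θ_z = sin ϕ sin δ + cos ϕ cos δ cos h = 0.047556 + 0.950733 = 0.998289.
Flux = S_0 · cos θ_z = 589 × 0.998289 = 588.0 W/m².

588 W/m²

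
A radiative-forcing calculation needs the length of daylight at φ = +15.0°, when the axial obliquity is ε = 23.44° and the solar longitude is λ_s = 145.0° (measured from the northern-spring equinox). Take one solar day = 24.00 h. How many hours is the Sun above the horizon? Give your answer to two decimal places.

Solar declination: sin δ = sin ε · sin λ_s = sin 23.44° × sin 145.0° = 0.22816, so δ = +13.189°.
cos H₀ = −tan φ · tan δ = −tan(+15.0°) × tan(+13.189°) = -0.0628, so H₀ = 1.6336 rad = 93.60°.
Daylight = 2H₀/(2π) × 24.00 h = (1.6336/π) × 24.00 = 12.48 h.

12.48 h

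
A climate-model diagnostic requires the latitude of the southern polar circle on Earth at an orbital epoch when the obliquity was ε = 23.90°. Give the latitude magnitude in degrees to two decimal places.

The polar circle is the lowest latitude that experiences at least one full rotation of continuous darkness at the northern-summer solstice; it lies at |φ| = 90° − ε = 90° − 23.90° = 66.10°.

66.10°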